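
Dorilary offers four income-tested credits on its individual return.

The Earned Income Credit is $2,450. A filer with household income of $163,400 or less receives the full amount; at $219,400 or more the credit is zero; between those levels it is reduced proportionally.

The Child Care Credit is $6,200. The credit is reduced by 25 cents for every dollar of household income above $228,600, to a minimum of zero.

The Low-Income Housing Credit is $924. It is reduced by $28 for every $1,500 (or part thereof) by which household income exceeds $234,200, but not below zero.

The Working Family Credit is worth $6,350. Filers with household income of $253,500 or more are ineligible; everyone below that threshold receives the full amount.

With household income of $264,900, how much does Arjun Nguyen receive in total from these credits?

$336

Earned Income Credit: $264,900 is at or above $219,400, so the credit is $0.
Child Care Credit: 25% of the $36,300 excess over $228,600 is $9,075 ≥ base, so the credit is $0.
Low-Income Housing Credit: income exceeds $234,200 by $30,700, which is 21 full-or-partial $1,500 increments; reduction = 21 × $28 = $588, leaving $336.
Working Family Credit: $264,900 meets or exceeds the $253,500 cutoff, so the credit is $0.
Total: $0 + $0 + $336 + $0 = $336.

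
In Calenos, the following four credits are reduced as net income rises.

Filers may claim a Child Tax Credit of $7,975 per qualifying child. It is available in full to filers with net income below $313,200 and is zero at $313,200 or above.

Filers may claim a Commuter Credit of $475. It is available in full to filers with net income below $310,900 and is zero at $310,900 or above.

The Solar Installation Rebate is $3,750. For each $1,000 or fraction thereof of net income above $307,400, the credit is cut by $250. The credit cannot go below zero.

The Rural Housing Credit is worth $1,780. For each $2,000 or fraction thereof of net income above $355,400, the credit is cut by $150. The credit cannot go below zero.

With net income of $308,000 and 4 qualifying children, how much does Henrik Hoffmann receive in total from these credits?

Child Tax Credit: base = 4 × $7,975 = $31,900. $308,000 is below the $313,200 cutoff, so the full $31,900 applies.
Commuter Credit: $308,000 is below the $310,900 cutoff, so the full $475 applies.
Solar Installation Rebate: income exceeds $307,400 by $600, which is 1 full-or-partial $1,000 increment; reduction = 1 × $250 = $250, leaving $3,500.
Rural Housing Credit: $308,000 is at or below the $355,400 threshold, so the full $1,780 applies.
Total: $31,900 + $475 + $3,500 + $1,780 = $37,655.

$37,655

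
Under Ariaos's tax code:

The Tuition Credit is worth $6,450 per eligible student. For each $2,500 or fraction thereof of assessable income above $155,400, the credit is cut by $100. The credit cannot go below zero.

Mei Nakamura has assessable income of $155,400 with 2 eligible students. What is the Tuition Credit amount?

$12,900

Tuition Credit: base = 2 × $6,450 = $12,900. $155,400 is at or below the $155,400 threshold, so the full $12,900 applies.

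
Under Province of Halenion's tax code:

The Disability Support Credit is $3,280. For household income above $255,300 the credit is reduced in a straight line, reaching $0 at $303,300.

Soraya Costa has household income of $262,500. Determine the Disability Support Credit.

$2,788

Disability Support Credit: $262,500 is $7,200 into a $48,000 phase-out range, leaving 40,800/48,000 of the credit: $3,280 × 40,800/48,000 = $2,788.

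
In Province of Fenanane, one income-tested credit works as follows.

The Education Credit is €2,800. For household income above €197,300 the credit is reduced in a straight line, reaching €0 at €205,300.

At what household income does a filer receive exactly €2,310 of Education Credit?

€2,310 is 2,310/2,800 of the full €2,800, so 490/2,800 of the €8,000 range has been used: income = €197,300 + €8,000 × 490/2,800 = €198,700.

€198,700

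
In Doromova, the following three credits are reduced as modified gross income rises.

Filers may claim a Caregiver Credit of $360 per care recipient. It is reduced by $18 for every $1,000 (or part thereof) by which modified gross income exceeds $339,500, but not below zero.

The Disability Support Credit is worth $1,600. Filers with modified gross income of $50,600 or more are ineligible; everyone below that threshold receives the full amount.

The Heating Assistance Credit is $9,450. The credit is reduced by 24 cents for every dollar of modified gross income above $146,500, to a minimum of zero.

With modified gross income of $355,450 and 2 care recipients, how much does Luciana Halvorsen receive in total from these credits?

$432

Caregiver Credit: base = 2 × $360 = $720. income exceeds $339,500 by $15,950, which is 16 full-or-partial $1,000 increments; reduction = 16 × $18 = $288, leaving $432.
Disability Support Credit: $355,450 meets or exceeds the $50,600 cutoff, so the credit is $0.
Heating Assistance Credit: 24% of the $208,950 excess over $146,500 is $50,148 ≥ base, so the credit is $0.
Total: $432 + $0 + $0 = $432.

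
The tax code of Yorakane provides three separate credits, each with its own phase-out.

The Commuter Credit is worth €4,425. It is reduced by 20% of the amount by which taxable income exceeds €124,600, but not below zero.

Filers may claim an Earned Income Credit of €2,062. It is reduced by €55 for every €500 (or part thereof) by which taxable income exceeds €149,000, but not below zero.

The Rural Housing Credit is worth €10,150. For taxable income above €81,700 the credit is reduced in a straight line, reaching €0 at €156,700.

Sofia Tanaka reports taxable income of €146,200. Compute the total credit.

€3,588

Commuter Credit: 20% of the €21,600 excess over €124,600 is €4,320; credit = €4,425 − €4,320 = €105.
Earned Income Credit: €146,200 is at or below the €149,000 threshold, so the full €2,062 applies.
Rural Housing Credit: €146,200 is €64,500 into a €75,000 phase-out range, leaving 10,500/75,000 of the credit: €10,150 × 10,500/75,000 = €1,421.
Total: €105 + €2,062 + €1,421 = €3,588.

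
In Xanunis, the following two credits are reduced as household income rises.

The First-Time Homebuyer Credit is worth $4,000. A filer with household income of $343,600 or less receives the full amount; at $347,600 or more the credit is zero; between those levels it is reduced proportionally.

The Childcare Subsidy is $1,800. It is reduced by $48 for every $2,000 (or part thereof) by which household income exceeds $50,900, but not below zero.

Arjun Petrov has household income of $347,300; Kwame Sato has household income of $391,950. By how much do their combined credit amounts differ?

$300

Arjun ($347,300): First-Time Homebuyer Credit: $347,300 is $3,700 into a $4,000 phase-out range, leaving 300/4,000 of the credit: $4,000 × 300/4,000 = $300. Childcare Subsidy: income exceeds $50,900 by $296,400 → 149 increments × $48 = $7,152 ≥ base, so the credit is $0. total $300 + $0 = $300
Kwame ($391,950): First-Time Homebuyer Credit: $391,950 is at or above $347,600, so the credit is $0. Childcare Subsidy: income exceeds $50,900 by $341,050 → 171 increments × $48 = $8,208 ≥ base, so the credit is $0. total $0 + $0 = $0
Difference: |$300 − $0| = $300.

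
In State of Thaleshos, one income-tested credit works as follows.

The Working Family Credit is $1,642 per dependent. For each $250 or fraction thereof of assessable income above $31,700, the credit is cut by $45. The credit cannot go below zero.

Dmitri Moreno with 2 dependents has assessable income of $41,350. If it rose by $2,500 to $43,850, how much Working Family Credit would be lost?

$450

At $41,350 — base = 2 × $1,642 = $3,284. income exceeds $31,700 by $9,650, which is 39 full-or-partial $250 increments; reduction = 39 × $45 = $1,755, leaving $1,529.
At $43,850 — base = 2 × $1,642 = $3,284. income exceeds $31,700 by $12,150, which is 49 full-or-partial $250 increments; reduction = 49 × $45 = $2,205, leaving $1,079.
Lost: $1,529 − $1,079 = $450.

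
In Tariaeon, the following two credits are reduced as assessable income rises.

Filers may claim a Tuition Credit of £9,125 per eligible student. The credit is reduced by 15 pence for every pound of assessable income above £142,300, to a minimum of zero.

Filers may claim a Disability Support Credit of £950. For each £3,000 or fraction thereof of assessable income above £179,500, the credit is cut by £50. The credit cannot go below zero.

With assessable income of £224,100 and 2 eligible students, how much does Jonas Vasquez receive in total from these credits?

Tuition Credit: base = 2 × £9,125 = £18,250. 15% of the £81,800 excess over £142,300 is £12,270; credit = £18,250 − £12,270 = £5,980.
Disability Support Credit: income exceeds £179,500 by £44,600, which is 15 full-or-partial £3,000 increments; reduction = 15 × £50 = £750, leaving £200.
Total: £5,980 + £200 = £6,180.

£6,180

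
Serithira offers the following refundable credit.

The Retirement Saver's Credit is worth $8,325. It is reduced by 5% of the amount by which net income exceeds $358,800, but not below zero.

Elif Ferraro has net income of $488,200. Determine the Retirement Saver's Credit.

$1,855

Retirement Saver's Credit: 5% of the $129,400 excess over $358,800 is $6,470; credit = $8,325 − $6,470 = $1,855.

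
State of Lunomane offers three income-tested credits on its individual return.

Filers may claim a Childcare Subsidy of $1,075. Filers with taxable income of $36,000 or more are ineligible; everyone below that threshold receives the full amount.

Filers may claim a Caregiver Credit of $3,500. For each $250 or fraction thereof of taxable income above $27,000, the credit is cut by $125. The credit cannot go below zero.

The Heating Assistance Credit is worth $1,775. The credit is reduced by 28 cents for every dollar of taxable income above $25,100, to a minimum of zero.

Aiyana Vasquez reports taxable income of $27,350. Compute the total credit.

Childcare Subsidy: $27,350 is below the $36,000 cutoff, so the full $1,075 applies.
Caregiver Credit: income exceeds $27,000 by $350, which is 2 full-or-partial $250 increments; reduction = 2 × $125 = $250, leaving $3,250.
Heating Assistance Credit: 28% of the $2,250 excess over $25,100 is $630; credit = $1,775 − $630 = $1,145.
Total: $1,075 + $3,250 + $1,145 = $5,470.

$5,470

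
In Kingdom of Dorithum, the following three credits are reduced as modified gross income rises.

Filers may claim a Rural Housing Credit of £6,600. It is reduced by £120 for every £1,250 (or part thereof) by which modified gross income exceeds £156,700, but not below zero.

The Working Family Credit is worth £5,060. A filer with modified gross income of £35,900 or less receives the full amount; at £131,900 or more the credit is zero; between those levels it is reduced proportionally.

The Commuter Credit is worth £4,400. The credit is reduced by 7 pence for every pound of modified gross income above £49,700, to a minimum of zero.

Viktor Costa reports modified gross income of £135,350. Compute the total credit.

£6,600

Rural Housing Credit: £135,350 is at or below the £156,700 threshold, so the full £6,600 applies.
Working Family Credit: £135,350 is at or above £131,900, so the credit is £0.
Commuter Credit: 7% of the £85,650 excess over £49,700 is £5,995.50 ≥ base, so the credit is £0.
Total: £6,600 + £0 + £0 = £6,600.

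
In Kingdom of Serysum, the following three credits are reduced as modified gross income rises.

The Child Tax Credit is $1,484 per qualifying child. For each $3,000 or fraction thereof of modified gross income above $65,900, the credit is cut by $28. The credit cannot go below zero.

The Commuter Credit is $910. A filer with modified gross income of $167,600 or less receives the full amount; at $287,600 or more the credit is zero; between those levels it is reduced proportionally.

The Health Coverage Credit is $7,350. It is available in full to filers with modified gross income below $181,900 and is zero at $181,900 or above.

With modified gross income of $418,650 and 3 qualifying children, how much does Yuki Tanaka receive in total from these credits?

$1,148

Child Tax Credit: base = 3 × $1,484 = $4,452. income exceeds $65,900 by $352,750, which is 118 full-or-partial $3,000 increments; reduction = 118 × $28 = $3,304, leaving $1,148.
Commuter Credit: $418,650 is at or above $287,600, so the credit is $0.
Health Coverage Credit: $418,650 meets or exceeds the $181,900 cutoff, so the credit is $0.
Total: $1,148 + $0 + $0 = $1,148.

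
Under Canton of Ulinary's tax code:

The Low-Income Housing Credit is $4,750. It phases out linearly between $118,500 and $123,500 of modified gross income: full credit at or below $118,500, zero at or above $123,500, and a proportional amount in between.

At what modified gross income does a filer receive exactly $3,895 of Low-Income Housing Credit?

$119,400

$3,895 is 3,895/4,750 of the full $4,750, so 855/4,750 of the $5,000 range has been used: income = $118,500 + $5,000 × 855/4,750 = $119,400.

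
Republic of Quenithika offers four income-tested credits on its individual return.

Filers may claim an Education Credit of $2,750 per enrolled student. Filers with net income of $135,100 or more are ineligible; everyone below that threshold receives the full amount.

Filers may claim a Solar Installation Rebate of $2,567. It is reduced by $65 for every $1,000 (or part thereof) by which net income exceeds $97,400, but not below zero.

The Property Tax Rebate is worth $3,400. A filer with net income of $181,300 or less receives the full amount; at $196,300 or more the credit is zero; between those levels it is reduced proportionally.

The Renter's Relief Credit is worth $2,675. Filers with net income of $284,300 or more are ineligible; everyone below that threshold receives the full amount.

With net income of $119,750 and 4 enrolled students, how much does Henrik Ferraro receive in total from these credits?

$18,147

Education Credit: base = 4 × $2,750 = $11,000. $119,750 is below the $135,100 cutoff, so the full $11,000 applies.
Solar Installation Rebate: income exceeds $97,400 by $22,350, which is 23 full-or-partial $1,000 increments; reduction = 23 × $65 = $1,495, leaving $1,072.
Property Tax Rebate: $119,750 is at or below the $181,300 threshold, so the full $3,400 applies.
Renter's Relief Credit: $119,750 is below the $284,300 cutoff, so the full $2,675 applies.
Total: $11,000 + $1,072 + $3,400 + $2,675 = $18,147.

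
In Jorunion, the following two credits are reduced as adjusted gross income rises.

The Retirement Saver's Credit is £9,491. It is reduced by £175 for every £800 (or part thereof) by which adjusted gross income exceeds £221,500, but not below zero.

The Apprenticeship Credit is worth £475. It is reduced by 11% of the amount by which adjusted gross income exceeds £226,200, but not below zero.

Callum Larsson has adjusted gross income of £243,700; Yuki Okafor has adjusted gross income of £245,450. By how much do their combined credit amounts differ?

£350

Callum (£243,700): Retirement Saver's Credit: income exceeds £221,500 by £22,200, which is 28 full-or-partial £800 increments; reduction = 28 × £175 = £4,900, leaving £4,591. Apprenticeship Credit: 11% of the £17,500 excess over £226,200 is £1,925 ≥ base, so the credit is £0. total £4,591 + £0 = £4,591
Yuki (£245,450): Retirement Saver's Credit: income exceeds £221,500 by £23,950, which is 30 full-or-partial £800 increments; reduction = 30 × £175 = £5,250, leaving £4,241. Apprenticeship Credit: 11% of the £19,250 excess over £226,200 is £2,117.50 ≥ base, so the credit is £0. total £4,241 + £0 = £4,241
Difference: |£4,591 − £4,241| = £350.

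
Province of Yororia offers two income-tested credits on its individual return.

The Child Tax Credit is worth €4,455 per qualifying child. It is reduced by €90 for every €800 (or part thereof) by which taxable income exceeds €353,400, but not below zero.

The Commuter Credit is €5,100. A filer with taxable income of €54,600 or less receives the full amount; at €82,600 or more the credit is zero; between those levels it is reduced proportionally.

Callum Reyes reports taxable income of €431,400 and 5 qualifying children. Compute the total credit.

Child Tax Credit: base = 5 × €4,455 = €22,275. income exceeds €353,400 by €78,000, which is 98 full-or-partial €800 increments; reduction = 98 × €90 = €8,820, leaving €13,455.
Commuter Credit: €431,400 is at or above €82,600, so the credit is €0.
Total: €13,455 + €0 = €13,455.

€13,455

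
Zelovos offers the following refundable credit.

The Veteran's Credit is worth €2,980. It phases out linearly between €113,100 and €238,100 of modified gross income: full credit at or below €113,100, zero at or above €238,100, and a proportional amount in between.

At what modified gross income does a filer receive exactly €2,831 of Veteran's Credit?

€2,831 is 2,831/2,980 of the full €2,980, so 149/2,980 of the €125,000 range has been used: income = €113,100 + €125,000 × 149/2,980 = €119,350.

€119,350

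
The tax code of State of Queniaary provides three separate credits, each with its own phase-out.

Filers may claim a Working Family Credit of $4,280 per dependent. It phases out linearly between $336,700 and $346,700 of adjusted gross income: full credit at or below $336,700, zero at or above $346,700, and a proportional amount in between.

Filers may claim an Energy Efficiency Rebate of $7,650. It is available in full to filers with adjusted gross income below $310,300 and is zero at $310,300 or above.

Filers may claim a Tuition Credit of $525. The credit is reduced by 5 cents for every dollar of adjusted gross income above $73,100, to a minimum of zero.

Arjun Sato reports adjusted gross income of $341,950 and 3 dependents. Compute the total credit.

Working Family Credit: base = 3 × $4,280 = $12,840. $341,950 is $5,250 into a $10,000 phase-out range, leaving 4,750/10,000 of the credit: $12,840 × 4,750/10,000 = $6,099.
Energy Efficiency Rebate: $341,950 meets or exceeds the $310,300 cutoff, so the credit is $0.
Tuition Credit: 5% of the $268,850 excess over $73,100 is $13,442.50 ≥ base, so the credit is $0.
Total: $6,099 + $0 + $0 = $6,099.

$6,099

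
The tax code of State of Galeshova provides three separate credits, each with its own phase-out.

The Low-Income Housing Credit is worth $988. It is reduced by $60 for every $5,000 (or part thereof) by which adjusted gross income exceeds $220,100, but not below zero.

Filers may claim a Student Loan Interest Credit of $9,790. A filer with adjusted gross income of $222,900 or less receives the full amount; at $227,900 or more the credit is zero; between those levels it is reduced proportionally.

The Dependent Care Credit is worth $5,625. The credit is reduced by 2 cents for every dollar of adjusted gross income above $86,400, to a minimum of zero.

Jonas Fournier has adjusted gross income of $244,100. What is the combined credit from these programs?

Low-Income Housing Credit: income exceeds $220,100 by $24,000, which is 5 full-or-partial $5,000 increments; reduction = 5 × $60 = $300, leaving $688.
Student Loan Interest Credit: $244,100 is at or above $227,900, so the credit is $0.
Dependent Care Credit: 2% of the $157,700 excess over $86,400 is $3,154; credit = $5,625 − $3,154 = $2,471.
Total: $688 + $0 + $2,471 = $3,159.

$3,159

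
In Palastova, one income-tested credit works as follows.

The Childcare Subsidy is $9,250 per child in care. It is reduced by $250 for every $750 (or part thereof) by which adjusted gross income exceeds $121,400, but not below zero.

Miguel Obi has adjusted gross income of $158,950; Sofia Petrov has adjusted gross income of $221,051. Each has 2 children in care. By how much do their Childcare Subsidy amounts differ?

$5,750

Miguel ($158,950): Childcare Subsidy: base = 2 × $9,250 = $18,500. income exceeds $121,400 by $37,550, which is 51 full-or-partial $750 increments; reduction = 51 × $250 = $12,750, leaving $5,750.
Sofia ($221,051): Childcare Subsidy: base = 2 × $9,250 = $18,500. income exceeds $121,400 by $99,651 → 133 increments × $250 = $33,250 ≥ base, so the credit is $0.
Difference: |$5,750 − $0| = $5,750.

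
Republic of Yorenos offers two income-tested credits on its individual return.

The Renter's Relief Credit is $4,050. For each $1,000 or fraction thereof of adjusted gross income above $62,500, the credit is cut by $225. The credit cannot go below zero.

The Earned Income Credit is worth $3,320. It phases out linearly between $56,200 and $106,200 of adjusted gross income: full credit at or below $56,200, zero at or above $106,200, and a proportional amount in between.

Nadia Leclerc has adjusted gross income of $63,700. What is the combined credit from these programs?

Renter's Relief Credit: income exceeds $62,500 by $1,200, which is 2 full-or-partial $1,000 increments; reduction = 2 × $225 = $450, leaving $3,600.
Earned Income Credit: $63,700 is $7,500 into a $50,000 phase-out range, leaving 42,500/50,000 of the credit: $3,320 × 42,500/50,000 = $2,822.
Total: $3,600 + $2,822 = $6,422.

$6,422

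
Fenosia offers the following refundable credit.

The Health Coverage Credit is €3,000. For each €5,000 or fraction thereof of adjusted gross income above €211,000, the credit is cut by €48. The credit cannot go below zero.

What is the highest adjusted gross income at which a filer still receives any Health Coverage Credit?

After 62 increments the reduction is 62 × €48 = €2,976, leaving €24; one more increment wipes it out. Increment 62 ends at excess 62 × €5,000 = €310,000, so the highest qualifying income is €211,000 + €310,000 = €521,000.

€521,000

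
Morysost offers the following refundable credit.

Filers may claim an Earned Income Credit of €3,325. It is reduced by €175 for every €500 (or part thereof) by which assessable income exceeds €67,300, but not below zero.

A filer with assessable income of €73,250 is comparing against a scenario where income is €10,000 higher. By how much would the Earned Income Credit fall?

At €73,250 — income exceeds €67,300 by €5,950, which is 12 full-or-partial €500 increments; reduction = 12 × €175 = €2,100, leaving €1,225.
At €83,250 — income exceeds €67,300 by €15,950 → 32 increments × €175 = €5,600 ≥ base, so the credit is €0.
Lost: €1,225 − €0 = €1,225.

€1,225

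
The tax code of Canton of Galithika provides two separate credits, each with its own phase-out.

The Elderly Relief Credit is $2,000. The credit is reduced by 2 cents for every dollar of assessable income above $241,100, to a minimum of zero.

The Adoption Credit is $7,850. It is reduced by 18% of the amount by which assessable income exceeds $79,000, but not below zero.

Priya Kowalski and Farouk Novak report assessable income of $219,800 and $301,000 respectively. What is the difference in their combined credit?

Priya ($219,800): Elderly Relief Credit: $219,800 is at or below the $241,100 threshold, so the full $2,000 applies. Adoption Credit: 18% of the $140,800 excess over $79,000 is $25,344 ≥ base, so the credit is $0. total $2,000 + $0 = $2,000
Farouk ($301,000): Elderly Relief Credit: 2% of the $59,900 excess over $241,100 is $1,198; credit = $2,000 − $1,198 = $802. Adoption Credit: 18% of the $222,000 excess over $79,000 is $39,960 ≥ base, so the credit is $0. total $802 + $0 = $802
Difference: |$2,000 − $802| = $1,198.

$1,198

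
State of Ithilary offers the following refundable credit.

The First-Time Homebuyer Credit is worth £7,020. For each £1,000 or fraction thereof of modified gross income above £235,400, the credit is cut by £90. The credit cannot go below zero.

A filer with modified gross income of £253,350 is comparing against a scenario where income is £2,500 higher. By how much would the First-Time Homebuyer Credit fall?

At £253,350 — income exceeds £235,400 by £17,950, which is 18 full-or-partial £1,000 increments; reduction = 18 × £90 = £1,620, leaving £5,400.
At £255,850 — income exceeds £235,400 by £20,450, which is 21 full-or-partial £1,000 increments; reduction = 21 × £90 = £1,890, leaving £5,130.
Lost: £5,400 − £5,130 = £270.

£270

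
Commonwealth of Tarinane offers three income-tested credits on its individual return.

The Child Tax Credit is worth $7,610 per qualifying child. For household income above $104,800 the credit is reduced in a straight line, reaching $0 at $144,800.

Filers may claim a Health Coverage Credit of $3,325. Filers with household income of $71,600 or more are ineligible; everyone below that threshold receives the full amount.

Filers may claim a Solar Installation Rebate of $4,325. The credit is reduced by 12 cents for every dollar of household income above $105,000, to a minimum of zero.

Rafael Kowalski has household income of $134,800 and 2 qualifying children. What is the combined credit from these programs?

$4,554

Child Tax Credit: base = 2 × $7,610 = $15,220. $134,800 is $30,000 into a $40,000 phase-out range, leaving 10,000/40,000 of the credit: $15,220 × 10,000/40,000 = $3,805.
Health Coverage Credit: $134,800 meets or exceeds the $71,600 cutoff, so the credit is $0.
Solar Installation Rebate: 12% of the $29,800 excess over $105,000 is $3,576; credit = $4,325 − $3,576 = $749.
Total: $3,805 + $0 + $749 = $4,554.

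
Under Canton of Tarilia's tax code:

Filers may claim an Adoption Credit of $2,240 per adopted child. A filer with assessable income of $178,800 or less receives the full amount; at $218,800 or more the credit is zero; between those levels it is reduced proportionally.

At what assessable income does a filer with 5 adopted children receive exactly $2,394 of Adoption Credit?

$210,250

Full credit = 5 × $2,240 = $11,200.
$2,394 is 2,394/11,200 of the full $11,200, so 8,806/11,200 of the $40,000 range has been used: income = $178,800 + $40,000 × 8,806/11,200 = $210,250.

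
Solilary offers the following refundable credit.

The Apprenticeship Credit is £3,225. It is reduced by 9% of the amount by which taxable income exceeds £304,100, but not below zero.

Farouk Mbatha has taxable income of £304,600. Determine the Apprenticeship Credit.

£3,180

Apprenticeship Credit: 9% of the £500 excess over £304,100 is £45; credit = £3,225 − £45 = £3,180.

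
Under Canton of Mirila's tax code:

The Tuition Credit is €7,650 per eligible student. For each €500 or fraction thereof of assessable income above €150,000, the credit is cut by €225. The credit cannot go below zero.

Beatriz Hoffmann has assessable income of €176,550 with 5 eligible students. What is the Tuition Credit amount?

Tuition Credit: base = 5 × €7,650 = €38,250. income exceeds €150,000 by €26,550, which is 54 full-or-partial €500 increments; reduction = 54 × €225 = €12,150, leaving €26,100.

€26,100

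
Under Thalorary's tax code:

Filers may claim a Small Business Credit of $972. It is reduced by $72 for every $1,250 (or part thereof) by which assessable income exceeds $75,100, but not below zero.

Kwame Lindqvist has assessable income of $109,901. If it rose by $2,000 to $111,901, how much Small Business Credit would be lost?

$0

At $109,901 — income exceeds $75,100 by $34,801 → 28 increments × $72 = $2,016 ≥ base, so the credit is $0.
At $111,901 — income exceeds $75,100 by $36,801 → 30 increments × $72 = $2,160 ≥ base, so the credit is $0.
Lost: $0 − $0 = $0.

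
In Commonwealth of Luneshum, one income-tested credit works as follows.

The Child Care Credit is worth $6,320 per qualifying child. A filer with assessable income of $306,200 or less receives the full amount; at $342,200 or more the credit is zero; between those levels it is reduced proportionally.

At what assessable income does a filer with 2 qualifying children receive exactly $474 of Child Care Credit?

$340,850

Full credit = 2 × $6,320 = $12,640.
$474 is 474/12,640 of the full $12,640, so 12,166/12,640 of the $36,000 range has been used: income = $306,200 + $36,000 × 12,166/12,640 = $340,850.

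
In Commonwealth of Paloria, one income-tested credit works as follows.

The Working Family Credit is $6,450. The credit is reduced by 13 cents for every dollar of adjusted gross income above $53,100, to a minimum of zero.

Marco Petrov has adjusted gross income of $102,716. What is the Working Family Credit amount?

$0

Working Family Credit: 13% of the $49,616 excess over $53,100 is $6,450.08 ≥ base, so the credit is $0.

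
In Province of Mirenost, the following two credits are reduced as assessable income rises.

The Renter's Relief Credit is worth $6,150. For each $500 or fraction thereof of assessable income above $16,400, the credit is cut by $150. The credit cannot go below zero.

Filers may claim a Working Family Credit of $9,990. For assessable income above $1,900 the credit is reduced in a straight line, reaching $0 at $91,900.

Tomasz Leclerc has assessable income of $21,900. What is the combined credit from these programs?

$12,270

Renter's Relief Credit: income exceeds $16,400 by $5,500, which is 11 full-or-partial $500 increments; reduction = 11 × $150 = $1,650, leaving $4,500.
Working Family Credit: $21,900 is $20,000 into a $90,000 phase-out range, leaving 70,000/90,000 of the credit: $9,990 × 70,000/90,000 = $7,770.
Total: $4,500 + $7,770 = $12,270.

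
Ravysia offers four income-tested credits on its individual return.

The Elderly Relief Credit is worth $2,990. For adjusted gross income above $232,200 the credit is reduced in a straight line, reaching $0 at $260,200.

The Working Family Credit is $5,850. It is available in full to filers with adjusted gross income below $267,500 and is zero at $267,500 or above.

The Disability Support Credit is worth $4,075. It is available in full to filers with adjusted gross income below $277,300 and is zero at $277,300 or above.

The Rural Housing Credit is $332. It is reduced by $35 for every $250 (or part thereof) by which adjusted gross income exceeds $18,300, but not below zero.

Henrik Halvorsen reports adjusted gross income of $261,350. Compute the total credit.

Elderly Relief Credit: $261,350 is at or above $260,200, so the credit is $0.
Working Family Credit: $261,350 is below the $267,500 cutoff, so the full $5,850 applies.
Disability Support Credit: $261,350 is below the $277,300 cutoff, so the full $4,075 applies.
Rural Housing Credit: income exceeds $18,300 by $243,050 → 973 increments × $35 = $34,055 ≥ base, so the credit is $0.
Total: $0 + $5,850 + $4,075 + $0 = $9,925.

$9,925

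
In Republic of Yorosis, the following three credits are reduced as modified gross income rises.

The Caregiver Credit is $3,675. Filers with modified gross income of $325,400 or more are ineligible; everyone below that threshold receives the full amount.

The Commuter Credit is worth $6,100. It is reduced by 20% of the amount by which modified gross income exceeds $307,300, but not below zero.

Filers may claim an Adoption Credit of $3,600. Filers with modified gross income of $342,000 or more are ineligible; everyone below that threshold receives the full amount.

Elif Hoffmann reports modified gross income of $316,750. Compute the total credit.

$11,485

Caregiver Credit: $316,750 is below the $325,400 cutoff, so the full $3,675 applies.
Commuter Credit: 20% of the $9,450 excess over $307,300 is $1,890; credit = $6,100 − $1,890 = $4,210.
Adoption Credit: $316,750 is below the $342,000 cutoff, so the full $3,600 applies.
Total: $3,675 + $4,210 + $3,600 = $11,485.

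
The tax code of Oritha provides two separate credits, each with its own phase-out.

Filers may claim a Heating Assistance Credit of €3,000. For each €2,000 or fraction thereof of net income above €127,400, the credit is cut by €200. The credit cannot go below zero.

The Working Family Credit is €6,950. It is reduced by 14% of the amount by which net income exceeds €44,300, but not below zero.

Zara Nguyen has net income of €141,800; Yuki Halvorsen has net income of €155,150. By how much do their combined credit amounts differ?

€1,200

Zara (€141,800): Heating Assistance Credit: income exceeds €127,400 by €14,400, which is 8 full-or-partial €2,000 increments; reduction = 8 × €200 = €1,600, leaving €1,400. Working Family Credit: 14% of the €97,500 excess over €44,300 is €13,650 ≥ base, so the credit is €0. total €1,400 + €0 = €1,400
Yuki (€155,150): Heating Assistance Credit: income exceeds €127,400 by €27,750, which is 14 full-or-partial €2,000 increments; reduction = 14 × €200 = €2,800, leaving €200. Working Family Credit: 14% of the €110,850 excess over €44,300 is €15,519 ≥ base, so the credit is €0. total €200 + €0 = €200
Difference: |€1,400 − €200| = €1,200.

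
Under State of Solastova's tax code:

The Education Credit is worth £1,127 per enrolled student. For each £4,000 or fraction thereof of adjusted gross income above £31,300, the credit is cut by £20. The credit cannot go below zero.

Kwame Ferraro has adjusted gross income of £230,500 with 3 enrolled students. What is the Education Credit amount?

£2,381

Education Credit: base = 3 × £1,127 = £3,381. income exceeds £31,300 by £199,200, which is 50 full-or-partial £4,000 increments; reduction = 50 × £20 = £1,000, leaving £2,381.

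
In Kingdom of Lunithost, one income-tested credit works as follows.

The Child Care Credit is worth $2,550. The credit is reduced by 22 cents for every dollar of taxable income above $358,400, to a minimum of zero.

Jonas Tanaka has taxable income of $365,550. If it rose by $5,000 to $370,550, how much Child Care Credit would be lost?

$977

At $365,550 — 22% of the $7,150 excess over $358,400 is $1,573; credit = $2,550 − $1,573 = $977.
At $370,550 — 22% of the $12,150 excess over $358,400 is $2,673 ≥ base, so the credit is $0.
Lost: $977 − $0 = $977.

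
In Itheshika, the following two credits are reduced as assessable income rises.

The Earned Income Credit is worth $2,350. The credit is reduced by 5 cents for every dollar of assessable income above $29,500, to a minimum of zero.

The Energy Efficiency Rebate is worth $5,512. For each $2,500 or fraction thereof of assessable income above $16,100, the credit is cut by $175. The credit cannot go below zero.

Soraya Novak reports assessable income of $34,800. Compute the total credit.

$6,197

Earned Income Credit: 5% of the $5,300 excess over $29,500 is $265; credit = $2,350 − $265 = $2,085.
Energy Efficiency Rebate: income exceeds $16,100 by $18,700, which is 8 full-or-partial $2,500 increments; reduction = 8 × $175 = $1,400, leaving $4,112.
Total: $2,085 + $4,112 = $6,197.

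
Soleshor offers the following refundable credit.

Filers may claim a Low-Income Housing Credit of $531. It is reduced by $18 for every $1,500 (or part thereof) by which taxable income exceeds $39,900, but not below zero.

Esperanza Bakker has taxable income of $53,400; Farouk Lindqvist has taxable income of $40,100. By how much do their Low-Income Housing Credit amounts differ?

Esperanza ($53,400): Low-Income Housing Credit: income exceeds $39,900 by $13,500, which is 9 full-or-partial $1,500 increments; reduction = 9 × $18 = $162, leaving $369.
Farouk ($40,100): Low-Income Housing Credit: income exceeds $39,900 by $200, which is 1 full-or-partial $1,500 increment; reduction = 1 × $18 = $18, leaving $513.
Difference: |$369 − $513| = $144.

$144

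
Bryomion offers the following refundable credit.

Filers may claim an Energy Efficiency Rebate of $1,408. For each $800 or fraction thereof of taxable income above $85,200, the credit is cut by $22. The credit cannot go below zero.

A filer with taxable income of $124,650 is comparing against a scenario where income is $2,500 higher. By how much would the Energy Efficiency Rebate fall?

At $124,650 — income exceeds $85,200 by $39,450, which is 50 full-or-partial $800 increments; reduction = 50 × $22 = $1,100, leaving $308.
At $127,150 — income exceeds $85,200 by $41,950, which is 53 full-or-partial $800 increments; reduction = 53 × $22 = $1,166, leaving $242.
Lost: $308 − $242 = $66.

$66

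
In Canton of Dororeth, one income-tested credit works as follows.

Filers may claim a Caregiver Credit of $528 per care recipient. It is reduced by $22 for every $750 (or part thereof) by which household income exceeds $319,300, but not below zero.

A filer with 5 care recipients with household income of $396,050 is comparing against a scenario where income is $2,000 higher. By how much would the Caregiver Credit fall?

At $396,050 — base = 5 × $528 = $2,640. income exceeds $319,300 by $76,750, which is 103 full-or-partial $750 increments; reduction = 103 × $22 = $2,266, leaving $374.
At $398,050 — base = 5 × $528 = $2,640. income exceeds $319,300 by $78,750, which is 105 full-or-partial $750 increments; reduction = 105 × $22 = $2,310, leaving $330.
Lost: $374 − $330 = $44.

$44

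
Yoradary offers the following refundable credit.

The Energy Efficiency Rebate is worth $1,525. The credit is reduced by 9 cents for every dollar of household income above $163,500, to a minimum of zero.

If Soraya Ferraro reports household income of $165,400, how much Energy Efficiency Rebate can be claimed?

$1,354

Energy Efficiency Rebate: 9% of the $1,900 excess over $163,500 is $171; credit = $1,525 − $171 = $1,354.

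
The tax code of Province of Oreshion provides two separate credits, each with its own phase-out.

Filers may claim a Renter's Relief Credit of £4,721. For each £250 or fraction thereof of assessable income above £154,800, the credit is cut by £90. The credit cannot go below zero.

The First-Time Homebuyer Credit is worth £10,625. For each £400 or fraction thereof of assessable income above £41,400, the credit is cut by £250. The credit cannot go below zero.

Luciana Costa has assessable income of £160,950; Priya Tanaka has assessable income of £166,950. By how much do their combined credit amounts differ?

Luciana (£160,950): Renter's Relief Credit: income exceeds £154,800 by £6,150, which is 25 full-or-partial £250 increments; reduction = 25 × £90 = £2,250, leaving £2,471. First-Time Homebuyer Credit: income exceeds £41,400 by £119,550 → 299 increments × £250 = £74,750 ≥ base, so the credit is £0. total £2,471 + £0 = £2,471
Priya (£166,950): Renter's Relief Credit: income exceeds £154,800 by £12,150, which is 49 full-or-partial £250 increments; reduction = 49 × £90 = £4,410, leaving £311. First-Time Homebuyer Credit: income exceeds £41,400 by £125,550 → 314 increments × £250 = £78,500 ≥ base, so the credit is £0. total £311 + £0 = £311
Difference: |£2,471 − £311| = £2,160.

£2,160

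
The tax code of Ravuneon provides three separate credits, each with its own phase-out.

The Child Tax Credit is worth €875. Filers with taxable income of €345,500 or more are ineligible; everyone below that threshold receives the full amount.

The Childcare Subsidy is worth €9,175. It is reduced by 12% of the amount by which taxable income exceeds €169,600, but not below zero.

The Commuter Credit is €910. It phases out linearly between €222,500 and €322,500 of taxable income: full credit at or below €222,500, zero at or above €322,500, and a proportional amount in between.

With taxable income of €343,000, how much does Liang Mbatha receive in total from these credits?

€875

Child Tax Credit: €343,000 is below the €345,500 cutoff, so the full €875 applies.
Childcare Subsidy: 12% of the €173,400 excess over €169,600 is €20,808 ≥ base, so the credit is €0.
Commuter Credit: €343,000 is at or above €322,500, so the credit is €0.
Total: €875 + €0 + €0 = €875.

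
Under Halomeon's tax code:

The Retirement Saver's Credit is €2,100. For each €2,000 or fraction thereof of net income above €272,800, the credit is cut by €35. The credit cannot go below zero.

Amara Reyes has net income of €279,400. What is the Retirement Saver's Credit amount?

€1,960

Retirement Saver's Credit: income exceeds €272,800 by €6,600, which is 4 full-or-partial €2,000 increments; reduction = 4 × €35 = €140, leaving €1,960.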